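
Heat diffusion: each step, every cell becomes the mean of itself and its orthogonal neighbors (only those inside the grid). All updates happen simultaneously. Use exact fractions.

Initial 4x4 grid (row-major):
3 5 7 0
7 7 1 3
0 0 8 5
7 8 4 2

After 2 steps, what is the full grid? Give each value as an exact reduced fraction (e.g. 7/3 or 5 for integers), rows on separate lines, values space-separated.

After step 1:
  5 11/2 13/4 10/3
  17/4 4 26/5 9/4
  7/2 23/5 18/5 9/2
  5 19/4 11/2 11/3
After step 2:
  59/12 71/16 1037/240 53/18
  67/16 471/100 183/50 917/240
  347/80 409/100 117/25 841/240
  53/12 397/80 1051/240 41/9

Answer: 59/12 71/16 1037/240 53/18
67/16 471/100 183/50 917/240
347/80 409/100 117/25 841/240
53/12 397/80 1051/240 41/9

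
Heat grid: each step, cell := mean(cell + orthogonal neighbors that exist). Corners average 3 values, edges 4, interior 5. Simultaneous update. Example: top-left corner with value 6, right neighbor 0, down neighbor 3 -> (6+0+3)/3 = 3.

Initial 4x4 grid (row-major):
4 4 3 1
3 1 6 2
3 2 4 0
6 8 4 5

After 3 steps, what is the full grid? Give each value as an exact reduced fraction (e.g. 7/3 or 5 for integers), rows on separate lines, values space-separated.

After step 1:
  11/3 3 7/2 2
  11/4 16/5 16/5 9/4
  7/2 18/5 16/5 11/4
  17/3 5 21/4 3
After step 2:
  113/36 401/120 117/40 31/12
  787/240 63/20 307/100 51/20
  931/240 37/10 18/5 14/5
  85/18 1171/240 329/80 11/3
After step 3:
  7027/2160 113/36 149/50 967/360
  4841/1440 19849/6000 3059/1000 3301/1200
  5609/1440 461/120 6913/2000 757/240
  4853/1080 6269/1440 1951/480 2539/720

Answer: 7027/2160 113/36 149/50 967/360
4841/1440 19849/6000 3059/1000 3301/1200
5609/1440 461/120 6913/2000 757/240
4853/1080 6269/1440 1951/480 2539/720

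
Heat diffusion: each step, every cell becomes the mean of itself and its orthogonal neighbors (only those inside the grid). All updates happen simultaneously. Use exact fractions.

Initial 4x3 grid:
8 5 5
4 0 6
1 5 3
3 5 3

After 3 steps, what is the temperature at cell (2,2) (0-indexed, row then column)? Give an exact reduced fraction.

Step 1: cell (2,2) = 17/4
Step 2: cell (2,2) = 853/240
Step 3: cell (2,2) = 27823/7200
Full grid after step 3:
  241/54 10441/2400 1957/432
  13679/3600 8183/2000 28583/7200
  2129/600 20719/6000 27823/7200
  1183/360 6487/1800 7843/2160

Answer: 27823/7200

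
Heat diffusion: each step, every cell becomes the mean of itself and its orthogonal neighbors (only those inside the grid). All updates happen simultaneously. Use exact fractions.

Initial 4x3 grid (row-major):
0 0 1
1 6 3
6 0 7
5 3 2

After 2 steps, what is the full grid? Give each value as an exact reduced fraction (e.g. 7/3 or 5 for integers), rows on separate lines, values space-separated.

After step 1:
  1/3 7/4 4/3
  13/4 2 17/4
  3 22/5 3
  14/3 5/2 4
After step 2:
  16/9 65/48 22/9
  103/48 313/100 127/48
  919/240 149/50 313/80
  61/18 467/120 19/6

Answer: 16/9 65/48 22/9
103/48 313/100 127/48
919/240 149/50 313/80
61/18 467/120 19/6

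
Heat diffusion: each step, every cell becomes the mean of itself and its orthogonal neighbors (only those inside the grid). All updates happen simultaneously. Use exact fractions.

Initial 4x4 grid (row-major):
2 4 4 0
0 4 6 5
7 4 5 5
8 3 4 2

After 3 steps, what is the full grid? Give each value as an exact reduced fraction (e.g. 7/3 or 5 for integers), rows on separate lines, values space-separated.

After step 1:
  2 7/2 7/2 3
  13/4 18/5 24/5 4
  19/4 23/5 24/5 17/4
  6 19/4 7/2 11/3
After step 2:
  35/12 63/20 37/10 7/2
  17/5 79/20 207/50 321/80
  93/20 9/2 439/100 1003/240
  31/6 377/80 1003/240 137/36
After step 3:
  142/45 823/240 1449/400 299/80
  179/48 957/250 8077/2000 9499/2400
  1063/240 8881/2000 12833/3000 29497/7200
  3487/720 2227/480 30757/7200 4379/1080

Answer: 142/45 823/240 1449/400 299/80
179/48 957/250 8077/2000 9499/2400
1063/240 8881/2000 12833/3000 29497/7200
3487/720 2227/480 30757/7200 4379/1080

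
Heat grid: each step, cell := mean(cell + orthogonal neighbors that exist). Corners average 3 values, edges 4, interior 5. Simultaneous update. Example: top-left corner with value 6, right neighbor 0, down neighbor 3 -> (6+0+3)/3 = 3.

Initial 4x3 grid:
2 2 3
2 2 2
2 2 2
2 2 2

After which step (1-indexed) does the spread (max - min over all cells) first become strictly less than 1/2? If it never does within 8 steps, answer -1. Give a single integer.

Answer: 1

Derivation:
Step 1: max=7/3, min=2, spread=1/3
  -> spread < 1/2 first at step 1
Step 2: max=41/18, min=2, spread=5/18
Step 3: max=473/216, min=2, spread=41/216
Step 4: max=56057/25920, min=2, spread=4217/25920
Step 5: max=3319549/1555200, min=14479/7200, spread=38417/311040
Step 6: max=197824211/93312000, min=290597/144000, spread=1903471/18662400
Step 7: max=11798429089/5598720000, min=8755759/4320000, spread=18038617/223948800
Step 8: max=705114582851/335923200000, min=790526759/388800000, spread=883978523/13436928000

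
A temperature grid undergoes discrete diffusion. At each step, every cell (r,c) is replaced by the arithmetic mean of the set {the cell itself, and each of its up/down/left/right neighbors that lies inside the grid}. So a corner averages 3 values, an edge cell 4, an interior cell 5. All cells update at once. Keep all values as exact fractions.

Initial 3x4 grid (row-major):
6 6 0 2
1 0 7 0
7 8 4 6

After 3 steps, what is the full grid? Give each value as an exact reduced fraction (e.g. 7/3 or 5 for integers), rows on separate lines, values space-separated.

Answer: 8549/2160 24221/7200 23521/7200 2741/1080
28981/7200 25303/6000 3333/1000 16469/4800
5077/1080 15673/3600 1003/225 7967/2160

Derivation:
After step 1:
  13/3 3 15/4 2/3
  7/2 22/5 11/5 15/4
  16/3 19/4 25/4 10/3
After step 2:
  65/18 929/240 577/240 49/18
  527/120 357/100 407/100 199/80
  163/36 311/60 62/15 40/9
After step 3:
  8549/2160 24221/7200 23521/7200 2741/1080
  28981/7200 25303/6000 3333/1000 16469/4800
  5077/1080 15673/3600 1003/225 7967/2160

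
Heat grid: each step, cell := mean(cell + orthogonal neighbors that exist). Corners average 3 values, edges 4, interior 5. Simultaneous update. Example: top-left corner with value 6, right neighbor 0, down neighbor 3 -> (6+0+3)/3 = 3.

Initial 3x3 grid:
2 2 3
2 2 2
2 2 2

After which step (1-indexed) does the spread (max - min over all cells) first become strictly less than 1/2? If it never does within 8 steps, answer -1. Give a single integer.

Answer: 1

Derivation:
Step 1: max=7/3, min=2, spread=1/3
  -> spread < 1/2 first at step 1
Step 2: max=41/18, min=2, spread=5/18
Step 3: max=473/216, min=2, spread=41/216
Step 4: max=28051/12960, min=731/360, spread=347/2592
Step 5: max=1662137/777600, min=7357/3600, spread=2921/31104
Step 6: max=99140539/46656000, min=889483/432000, spread=24611/373248
Step 7: max=5917442033/2799360000, min=20096741/9720000, spread=207329/4478976
Step 8: max=353953152451/167961600000, min=1075601599/518400000, spread=1746635/53747712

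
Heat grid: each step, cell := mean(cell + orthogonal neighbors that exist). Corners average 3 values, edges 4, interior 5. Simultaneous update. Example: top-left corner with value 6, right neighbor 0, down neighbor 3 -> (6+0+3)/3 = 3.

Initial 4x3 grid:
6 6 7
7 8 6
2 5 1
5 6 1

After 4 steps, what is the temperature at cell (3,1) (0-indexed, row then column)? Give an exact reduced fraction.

Answer: 1212353/288000

Derivation:
Step 1: cell (3,1) = 17/4
Step 2: cell (3,1) = 313/80
Step 3: cell (3,1) = 19627/4800
Step 4: cell (3,1) = 1212353/288000
Full grid after step 4:
  778261/129600 5175109/864000 755911/129600
  301889/54000 1970261/360000 1147931/216000
  132157/27000 188379/40000 972631/216000
  578671/129600 1212353/288000 525821/129600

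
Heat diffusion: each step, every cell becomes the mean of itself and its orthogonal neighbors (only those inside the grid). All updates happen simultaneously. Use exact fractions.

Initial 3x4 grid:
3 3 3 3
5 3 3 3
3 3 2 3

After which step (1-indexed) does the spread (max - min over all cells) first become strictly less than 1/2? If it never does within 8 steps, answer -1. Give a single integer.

Step 1: max=11/3, min=8/3, spread=1
Step 2: max=427/120, min=329/120, spread=49/60
Step 3: max=3677/1080, min=3029/1080, spread=3/5
Step 4: max=1434763/432000, min=93311/32400, spread=571849/1296000
  -> spread < 1/2 first at step 4
Step 5: max=12747233/3888000, min=2821097/972000, spread=97523/259200
Step 6: max=754494007/233280000, min=85799129/29160000, spread=302671/1036800
Step 7: max=44940357413/13996800000, min=5186756311/1749600000, spread=45950759/186624000
Step 8: max=2675915355967/839808000000, min=313683705449/104976000000, spread=443855233/2239488000

Answer: 4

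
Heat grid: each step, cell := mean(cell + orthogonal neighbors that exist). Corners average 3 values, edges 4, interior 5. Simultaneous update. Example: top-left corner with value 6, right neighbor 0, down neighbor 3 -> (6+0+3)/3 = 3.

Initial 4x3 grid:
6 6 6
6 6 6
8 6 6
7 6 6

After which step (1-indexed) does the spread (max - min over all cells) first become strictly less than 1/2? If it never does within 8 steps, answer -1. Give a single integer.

Answer: 4

Derivation:
Step 1: max=7, min=6, spread=1
Step 2: max=20/3, min=6, spread=2/3
Step 3: max=2369/360, min=6, spread=209/360
Step 4: max=279671/43200, min=5447/900, spread=3643/8640
  -> spread < 1/2 first at step 4
Step 5: max=16649419/2592000, min=656551/108000, spread=178439/518400
Step 6: max=991688981/155520000, min=4401841/720000, spread=1635653/6220800
Step 7: max=59231776279/9331200000, min=1192955023/194400000, spread=78797407/373248000
Step 8: max=3540336951461/559872000000, min=35912376941/5832000000, spread=741990121/4478976000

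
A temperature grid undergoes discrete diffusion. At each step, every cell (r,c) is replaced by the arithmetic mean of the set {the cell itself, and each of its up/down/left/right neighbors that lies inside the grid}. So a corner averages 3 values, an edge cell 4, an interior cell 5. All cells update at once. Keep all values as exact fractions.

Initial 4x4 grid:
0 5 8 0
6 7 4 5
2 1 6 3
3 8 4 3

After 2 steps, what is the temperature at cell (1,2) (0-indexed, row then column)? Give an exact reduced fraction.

Step 1: cell (1,2) = 6
Step 2: cell (1,2) = 429/100
Full grid after step 2:
  149/36 1051/240 235/48 139/36
  901/240 483/100 429/100 211/48
  953/240 4 239/50 851/240
  34/9 1103/240 971/240 77/18

Answer: 429/100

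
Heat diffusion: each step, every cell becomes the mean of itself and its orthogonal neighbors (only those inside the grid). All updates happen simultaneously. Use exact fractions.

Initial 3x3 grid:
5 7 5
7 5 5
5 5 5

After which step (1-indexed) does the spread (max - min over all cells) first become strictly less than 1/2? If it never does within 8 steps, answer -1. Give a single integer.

Step 1: max=19/3, min=5, spread=4/3
Step 2: max=233/40, min=5, spread=33/40
Step 3: max=3137/540, min=236/45, spread=61/108
Step 4: max=183439/32400, min=7111/1350, spread=511/1296
  -> spread < 1/2 first at step 4
Step 5: max=10949933/1944000, min=96401/18000, spread=4309/15552
Step 6: max=650583751/116640000, min=13081237/2430000, spread=36295/186624
Step 7: max=38877170597/6998400000, min=3160135831/583200000, spread=305773/2239488
Step 8: max=2322834670159/419904000000, min=31702575497/5832000000, spread=2575951/26873856

Answer: 4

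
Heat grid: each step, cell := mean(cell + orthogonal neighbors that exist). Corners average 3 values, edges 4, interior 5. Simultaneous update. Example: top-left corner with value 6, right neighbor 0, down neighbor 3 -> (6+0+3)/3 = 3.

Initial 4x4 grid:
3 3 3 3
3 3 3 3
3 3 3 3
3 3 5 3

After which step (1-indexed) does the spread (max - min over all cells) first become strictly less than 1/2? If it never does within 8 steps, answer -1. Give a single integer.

Step 1: max=11/3, min=3, spread=2/3
Step 2: max=211/60, min=3, spread=31/60
Step 3: max=1831/540, min=3, spread=211/540
  -> spread < 1/2 first at step 3
Step 4: max=178843/54000, min=3, spread=16843/54000
Step 5: max=1596643/486000, min=13579/4500, spread=130111/486000
Step 6: max=47382367/14580000, min=817159/270000, spread=3255781/14580000
Step 7: max=1412553691/437400000, min=821107/270000, spread=82360351/437400000
Step 8: max=42117316891/13122000000, min=148306441/48600000, spread=2074577821/13122000000

Answer: 3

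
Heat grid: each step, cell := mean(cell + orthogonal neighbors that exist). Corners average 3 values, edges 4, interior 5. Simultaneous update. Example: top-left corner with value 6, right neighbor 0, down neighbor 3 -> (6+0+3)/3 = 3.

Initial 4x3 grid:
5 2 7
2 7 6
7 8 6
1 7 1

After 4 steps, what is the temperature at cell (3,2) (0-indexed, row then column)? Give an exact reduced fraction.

Step 1: cell (3,2) = 14/3
Step 2: cell (3,2) = 85/18
Step 3: cell (3,2) = 569/108
Step 4: cell (3,2) = 133969/25920
Full grid after step 4:
  14069/2880 57293/11520 46007/8640
  4691/960 8453/1600 5101/960
  4931/960 74141/14400 46969/8640
  43003/8640 179623/34560 133969/25920

Answer: 133969/25920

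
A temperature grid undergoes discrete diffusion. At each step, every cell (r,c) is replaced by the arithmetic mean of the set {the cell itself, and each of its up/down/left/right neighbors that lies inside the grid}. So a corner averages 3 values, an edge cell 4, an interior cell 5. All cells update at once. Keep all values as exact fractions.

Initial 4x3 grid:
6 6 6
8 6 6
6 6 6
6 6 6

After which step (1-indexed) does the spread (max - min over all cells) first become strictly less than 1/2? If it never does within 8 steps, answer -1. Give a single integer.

Step 1: max=20/3, min=6, spread=2/3
Step 2: max=391/60, min=6, spread=31/60
Step 3: max=3451/540, min=6, spread=211/540
  -> spread < 1/2 first at step 3
Step 4: max=340897/54000, min=5447/900, spread=14077/54000
Step 5: max=3056407/486000, min=327683/54000, spread=5363/24300
Step 6: max=91220809/14580000, min=182869/30000, spread=93859/583200
Step 7: max=5459074481/874800000, min=296936467/48600000, spread=4568723/34992000
Step 8: max=326708435629/52488000000, min=8929618889/1458000000, spread=8387449/83980800

Answer: 3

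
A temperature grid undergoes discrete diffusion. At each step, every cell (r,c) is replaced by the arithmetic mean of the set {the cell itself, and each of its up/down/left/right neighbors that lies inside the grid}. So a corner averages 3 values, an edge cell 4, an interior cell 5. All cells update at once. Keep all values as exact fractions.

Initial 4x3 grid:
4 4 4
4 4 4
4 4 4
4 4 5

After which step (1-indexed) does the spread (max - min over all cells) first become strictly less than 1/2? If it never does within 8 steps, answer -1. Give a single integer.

Step 1: max=13/3, min=4, spread=1/3
  -> spread < 1/2 first at step 1
Step 2: max=77/18, min=4, spread=5/18
Step 3: max=905/216, min=4, spread=41/216
Step 4: max=107897/25920, min=4, spread=4217/25920
Step 5: max=6429949/1555200, min=28879/7200, spread=38417/311040
Step 6: max=384448211/93312000, min=578597/144000, spread=1903471/18662400
Step 7: max=22995869089/5598720000, min=17395759/4320000, spread=18038617/223948800
Step 8: max=1376960982851/335923200000, min=1568126759/388800000, spread=883978523/13436928000

Answer: 1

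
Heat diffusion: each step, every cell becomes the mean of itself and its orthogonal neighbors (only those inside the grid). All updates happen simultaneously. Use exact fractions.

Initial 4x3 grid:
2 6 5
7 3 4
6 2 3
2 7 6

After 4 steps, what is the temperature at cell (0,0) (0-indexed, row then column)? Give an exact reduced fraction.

Answer: 32039/7200

Derivation:
Step 1: cell (0,0) = 5
Step 2: cell (0,0) = 9/2
Step 3: cell (0,0) = 1091/240
Step 4: cell (0,0) = 32039/7200
Full grid after step 4:
  32039/7200 26437/6000 15557/3600
  106403/24000 260717/60000 19349/4500
  319769/72000 1573027/360000 116929/27000
  193499/43200 3852623/864000 569947/129600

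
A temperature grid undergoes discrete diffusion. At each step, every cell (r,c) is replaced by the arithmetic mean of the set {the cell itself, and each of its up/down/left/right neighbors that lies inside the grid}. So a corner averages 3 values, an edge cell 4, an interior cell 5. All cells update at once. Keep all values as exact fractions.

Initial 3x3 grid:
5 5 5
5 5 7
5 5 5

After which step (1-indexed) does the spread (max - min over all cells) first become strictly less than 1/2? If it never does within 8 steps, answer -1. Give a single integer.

Step 1: max=17/3, min=5, spread=2/3
Step 2: max=667/120, min=5, spread=67/120
Step 3: max=5837/1080, min=507/100, spread=1807/5400
  -> spread < 1/2 first at step 3
Step 4: max=2317963/432000, min=13861/2700, spread=33401/144000
Step 5: max=20669933/3888000, min=1393391/270000, spread=3025513/19440000
Step 6: max=8240926867/1555200000, min=74755949/14400000, spread=53531/497664
Step 7: max=492592925849/93312000000, min=20231116051/3888000000, spread=450953/5971968
Step 8: max=29502503560603/5598720000000, min=2433808610519/466560000000, spread=3799043/71663616

Answer: 3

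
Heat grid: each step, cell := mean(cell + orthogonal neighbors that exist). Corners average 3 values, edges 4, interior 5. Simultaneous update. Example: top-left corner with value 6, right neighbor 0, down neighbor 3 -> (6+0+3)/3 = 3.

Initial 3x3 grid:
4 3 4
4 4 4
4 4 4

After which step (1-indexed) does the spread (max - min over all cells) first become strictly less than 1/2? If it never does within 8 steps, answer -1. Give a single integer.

Step 1: max=4, min=11/3, spread=1/3
  -> spread < 1/2 first at step 1
Step 2: max=4, min=893/240, spread=67/240
Step 3: max=793/200, min=8203/2160, spread=1807/10800
Step 4: max=21239/5400, min=3298037/864000, spread=33401/288000
Step 5: max=2116609/540000, min=29874067/7776000, spread=3025513/38880000
Step 6: max=112444051/28800000, min=11976673133/3110400000, spread=53531/995328
Step 7: max=30312883949/7776000000, min=720463074151/186624000000, spread=450953/11943936
Step 8: max=3631471389481/933120000000, min=43280856439397/11197440000000, spread=3799043/143327232

Answer: 1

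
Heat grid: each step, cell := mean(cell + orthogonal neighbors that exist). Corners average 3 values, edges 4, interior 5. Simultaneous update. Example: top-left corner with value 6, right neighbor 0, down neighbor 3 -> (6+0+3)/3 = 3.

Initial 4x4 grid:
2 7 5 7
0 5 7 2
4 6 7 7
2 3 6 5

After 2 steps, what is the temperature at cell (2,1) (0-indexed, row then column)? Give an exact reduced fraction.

Step 1: cell (2,1) = 5
Step 2: cell (2,1) = 477/100
Full grid after step 2:
  7/2 77/16 1267/240 203/36
  55/16 227/50 581/100 313/60
  55/16 477/100 273/50 59/10
  41/12 35/8 221/40 11/2

Answer: 477/100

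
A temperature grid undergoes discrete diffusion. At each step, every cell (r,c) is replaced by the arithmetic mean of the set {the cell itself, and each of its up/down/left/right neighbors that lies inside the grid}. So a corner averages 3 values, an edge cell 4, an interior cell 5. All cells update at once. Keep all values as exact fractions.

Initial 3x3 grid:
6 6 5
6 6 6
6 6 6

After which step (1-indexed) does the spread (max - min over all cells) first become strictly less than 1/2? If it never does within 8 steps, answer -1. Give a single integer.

Answer: 1

Derivation:
Step 1: max=6, min=17/3, spread=1/3
  -> spread < 1/2 first at step 1
Step 2: max=6, min=103/18, spread=5/18
Step 3: max=6, min=1255/216, spread=41/216
Step 4: max=2149/360, min=75629/12960, spread=347/2592
Step 5: max=21443/3600, min=4558663/777600, spread=2921/31104
Step 6: max=2566517/432000, min=274107461/46656000, spread=24611/373248
Step 7: max=57663259/9720000, min=16477437967/2799360000, spread=207329/4478976
Step 8: max=3071598401/518400000, min=989739647549/167961600000, spread=1746635/53747712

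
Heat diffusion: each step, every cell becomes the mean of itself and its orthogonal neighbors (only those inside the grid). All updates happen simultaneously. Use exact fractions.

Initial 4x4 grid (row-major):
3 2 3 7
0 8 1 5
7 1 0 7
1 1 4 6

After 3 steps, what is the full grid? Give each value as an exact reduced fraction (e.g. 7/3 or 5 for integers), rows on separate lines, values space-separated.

After step 1:
  5/3 4 13/4 5
  9/2 12/5 17/5 5
  9/4 17/5 13/5 9/2
  3 7/4 11/4 17/3
After step 2:
  61/18 679/240 313/80 53/12
  649/240 177/50 333/100 179/40
  263/80 62/25 333/100 533/120
  7/3 109/40 383/120 155/36
After step 3:
  803/270 24607/7200 8693/2400 3073/720
  23257/7200 893/300 1487/400 4999/1200
  2161/800 1229/400 1258/375 14897/3600
  2003/720 1073/400 12197/3600 2149/540

Answer: 803/270 24607/7200 8693/2400 3073/720
23257/7200 893/300 1487/400 4999/1200
2161/800 1229/400 1258/375 14897/3600
2003/720 1073/400 12197/3600 2149/540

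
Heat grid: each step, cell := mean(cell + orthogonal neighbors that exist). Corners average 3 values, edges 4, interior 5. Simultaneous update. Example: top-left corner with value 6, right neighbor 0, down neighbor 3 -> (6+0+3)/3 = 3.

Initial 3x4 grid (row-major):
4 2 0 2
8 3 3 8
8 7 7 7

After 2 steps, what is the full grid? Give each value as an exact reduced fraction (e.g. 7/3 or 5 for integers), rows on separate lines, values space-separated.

Answer: 38/9 199/60 173/60 121/36
1361/240 461/100 431/100 149/30
59/9 1471/240 1427/240 55/9

Derivation:
After step 1:
  14/3 9/4 7/4 10/3
  23/4 23/5 21/5 5
  23/3 25/4 6 22/3
After step 2:
  38/9 199/60 173/60 121/36
  1361/240 461/100 431/100 149/30
  59/9 1471/240 1427/240 55/9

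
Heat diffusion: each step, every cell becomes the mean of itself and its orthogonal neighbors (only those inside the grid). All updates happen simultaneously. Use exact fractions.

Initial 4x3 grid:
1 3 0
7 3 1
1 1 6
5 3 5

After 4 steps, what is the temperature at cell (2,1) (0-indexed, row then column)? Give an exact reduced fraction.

Step 1: cell (2,1) = 14/5
Step 2: cell (2,1) = 321/100
Step 3: cell (2,1) = 18829/6000
Step 4: cell (2,1) = 285299/90000
Full grid after step 4:
  355061/129600 745963/288000 314311/129600
  319463/108000 333607/120000 587051/216000
  113501/36000 285299/90000 672631/216000
  71911/21600 1450667/432000 27551/8100

Answer: 285299/90000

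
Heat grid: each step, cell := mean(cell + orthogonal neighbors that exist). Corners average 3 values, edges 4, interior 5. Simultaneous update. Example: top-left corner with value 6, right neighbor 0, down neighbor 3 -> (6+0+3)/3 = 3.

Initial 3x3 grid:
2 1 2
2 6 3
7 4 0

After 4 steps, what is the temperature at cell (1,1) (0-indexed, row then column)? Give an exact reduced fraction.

Step 1: cell (1,1) = 16/5
Step 2: cell (1,1) = 86/25
Step 3: cell (1,1) = 1148/375
Step 4: cell (1,1) = 17839/5625
Full grid after step 4:
  49603/16200 2429233/864000 19693/7200
  315887/96000 17839/5625 2490233/864000
  233387/64800 2903983/864000 51653/16200

Answer: 17839/5625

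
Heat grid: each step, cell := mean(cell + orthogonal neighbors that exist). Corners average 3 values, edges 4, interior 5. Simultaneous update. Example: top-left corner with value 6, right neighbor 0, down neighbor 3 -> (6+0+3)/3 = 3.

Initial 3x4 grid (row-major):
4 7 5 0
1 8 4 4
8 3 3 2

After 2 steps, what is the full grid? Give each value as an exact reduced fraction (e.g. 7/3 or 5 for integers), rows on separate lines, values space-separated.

Answer: 61/12 93/20 89/20 19/6
357/80 523/100 189/50 133/40
59/12 171/40 163/40 17/6

Derivation:
After step 1:
  4 6 4 3
  21/4 23/5 24/5 5/2
  4 11/2 3 3
After step 2:
  61/12 93/20 89/20 19/6
  357/80 523/100 189/50 133/40
  59/12 171/40 163/40 17/6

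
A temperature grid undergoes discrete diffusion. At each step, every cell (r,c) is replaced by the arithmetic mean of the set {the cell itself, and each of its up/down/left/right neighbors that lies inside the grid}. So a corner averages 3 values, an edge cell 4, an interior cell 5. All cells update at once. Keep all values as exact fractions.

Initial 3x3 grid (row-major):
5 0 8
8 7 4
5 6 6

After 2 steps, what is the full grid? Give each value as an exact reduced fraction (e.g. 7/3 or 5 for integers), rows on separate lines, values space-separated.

After step 1:
  13/3 5 4
  25/4 5 25/4
  19/3 6 16/3
After step 2:
  187/36 55/12 61/12
  263/48 57/10 247/48
  223/36 17/3 211/36

Answer: 187/36 55/12 61/12
263/48 57/10 247/48
223/36 17/3 211/36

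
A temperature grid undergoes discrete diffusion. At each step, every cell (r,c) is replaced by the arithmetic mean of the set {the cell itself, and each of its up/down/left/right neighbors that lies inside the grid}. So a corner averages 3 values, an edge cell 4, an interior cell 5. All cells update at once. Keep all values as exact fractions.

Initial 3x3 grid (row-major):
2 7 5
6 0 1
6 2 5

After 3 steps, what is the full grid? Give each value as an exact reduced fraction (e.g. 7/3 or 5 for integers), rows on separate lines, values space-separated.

Answer: 121/30 26597/7200 7757/2160
27247/7200 5407/1500 15473/4800
8167/2160 48169/14400 1723/540

Derivation:
After step 1:
  5 7/2 13/3
  7/2 16/5 11/4
  14/3 13/4 8/3
After step 2:
  4 481/120 127/36
  491/120 81/25 259/80
  137/36 827/240 26/9
After step 3:
  121/30 26597/7200 7757/2160
  27247/7200 5407/1500 15473/4800
  8167/2160 48169/14400 1723/540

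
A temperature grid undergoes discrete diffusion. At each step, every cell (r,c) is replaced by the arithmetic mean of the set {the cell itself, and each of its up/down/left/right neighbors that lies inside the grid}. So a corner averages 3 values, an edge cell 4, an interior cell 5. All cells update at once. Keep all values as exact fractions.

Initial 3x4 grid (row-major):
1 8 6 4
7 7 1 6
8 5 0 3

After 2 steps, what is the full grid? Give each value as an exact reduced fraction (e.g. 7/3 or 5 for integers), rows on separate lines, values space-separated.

After step 1:
  16/3 11/2 19/4 16/3
  23/4 28/5 4 7/2
  20/3 5 9/4 3
After step 2:
  199/36 1271/240 235/48 163/36
  467/80 517/100 201/50 95/24
  209/36 1171/240 57/16 35/12

Answer: 199/36 1271/240 235/48 163/36
467/80 517/100 201/50 95/24
209/36 1171/240 57/16 35/12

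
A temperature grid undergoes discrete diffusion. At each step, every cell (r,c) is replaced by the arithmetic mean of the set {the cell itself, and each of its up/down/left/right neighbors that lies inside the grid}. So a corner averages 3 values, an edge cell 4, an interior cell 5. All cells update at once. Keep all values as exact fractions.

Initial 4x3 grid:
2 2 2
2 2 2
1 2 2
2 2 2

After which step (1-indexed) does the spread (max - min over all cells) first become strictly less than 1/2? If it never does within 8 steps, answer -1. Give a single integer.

Answer: 1

Derivation:
Step 1: max=2, min=5/3, spread=1/3
  -> spread < 1/2 first at step 1
Step 2: max=2, min=209/120, spread=31/120
Step 3: max=2, min=1949/1080, spread=211/1080
Step 4: max=3553/1800, min=199103/108000, spread=14077/108000
Step 5: max=212317/108000, min=1803593/972000, spread=5363/48600
Step 6: max=117131/60000, min=54579191/29160000, spread=93859/1166400
Step 7: max=189063533/97200000, min=3288925519/1749600000, spread=4568723/69984000
Step 8: max=5650381111/2916000000, min=198171564371/104976000000, spread=8387449/167961600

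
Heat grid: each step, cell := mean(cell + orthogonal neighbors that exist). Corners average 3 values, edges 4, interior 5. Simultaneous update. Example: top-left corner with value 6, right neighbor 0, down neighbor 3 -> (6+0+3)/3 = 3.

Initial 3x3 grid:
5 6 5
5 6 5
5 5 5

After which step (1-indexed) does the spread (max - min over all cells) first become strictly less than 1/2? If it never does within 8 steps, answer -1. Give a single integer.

Step 1: max=11/2, min=5, spread=1/2
Step 2: max=647/120, min=413/80, spread=11/48
  -> spread < 1/2 first at step 2
Step 3: max=38599/7200, min=623/120, spread=1219/7200
Step 4: max=2300603/432000, min=500759/96000, spread=755/6912
Step 5: max=137705491/25920000, min=90480119/17280000, spread=6353/82944
Step 6: max=8241058127/1555200000, min=5438277293/1036800000, spread=53531/995328
Step 7: max=493800444319/93312000000, min=12105614173/2304000000, spread=450953/11943936
Step 8: max=29593949793443/5598720000000, min=19630366450837/3732480000000, spread=3799043/143327232

Answer: 2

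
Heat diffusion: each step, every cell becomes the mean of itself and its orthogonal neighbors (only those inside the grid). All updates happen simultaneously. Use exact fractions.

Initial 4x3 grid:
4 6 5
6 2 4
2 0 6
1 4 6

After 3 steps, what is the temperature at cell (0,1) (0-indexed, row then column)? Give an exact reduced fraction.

Answer: 61513/14400

Derivation:
Step 1: cell (0,1) = 17/4
Step 2: cell (0,1) = 1091/240
Step 3: cell (0,1) = 61513/14400
Full grid after step 3:
  566/135 61513/14400 1591/360
  25979/7200 23027/6000 9893/2400
  21449/7200 20257/6000 27749/7200
  3049/1080 46283/14400 2057/540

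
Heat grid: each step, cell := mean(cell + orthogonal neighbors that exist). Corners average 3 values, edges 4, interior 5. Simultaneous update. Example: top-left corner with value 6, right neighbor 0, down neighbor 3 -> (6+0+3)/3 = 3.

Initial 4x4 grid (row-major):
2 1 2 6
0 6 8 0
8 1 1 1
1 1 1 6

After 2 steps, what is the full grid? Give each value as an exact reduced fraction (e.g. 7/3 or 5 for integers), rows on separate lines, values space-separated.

Answer: 31/12 14/5 49/15 32/9
107/40 67/20 17/5 709/240
397/120 5/2 269/100 649/240
41/18 599/240 499/240 83/36

Derivation:
After step 1:
  1 11/4 17/4 8/3
  4 16/5 17/5 15/4
  5/2 17/5 12/5 2
  10/3 1 9/4 8/3
After step 2:
  31/12 14/5 49/15 32/9
  107/40 67/20 17/5 709/240
  397/120 5/2 269/100 649/240
  41/18 599/240 499/240 83/36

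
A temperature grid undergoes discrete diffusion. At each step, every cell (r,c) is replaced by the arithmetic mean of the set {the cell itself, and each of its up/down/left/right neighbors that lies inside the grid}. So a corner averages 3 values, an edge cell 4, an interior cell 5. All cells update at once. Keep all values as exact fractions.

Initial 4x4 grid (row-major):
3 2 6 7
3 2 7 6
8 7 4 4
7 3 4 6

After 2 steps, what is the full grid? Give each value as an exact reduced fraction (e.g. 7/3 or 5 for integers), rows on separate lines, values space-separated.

After step 1:
  8/3 13/4 11/2 19/3
  4 21/5 5 6
  25/4 24/5 26/5 5
  6 21/4 17/4 14/3
After step 2:
  119/36 937/240 241/48 107/18
  1027/240 17/4 259/50 67/12
  421/80 257/50 97/20 313/60
  35/6 203/40 581/120 167/36

Answer: 119/36 937/240 241/48 107/18
1027/240 17/4 259/50 67/12
421/80 257/50 97/20 313/60
35/6 203/40 581/120 167/36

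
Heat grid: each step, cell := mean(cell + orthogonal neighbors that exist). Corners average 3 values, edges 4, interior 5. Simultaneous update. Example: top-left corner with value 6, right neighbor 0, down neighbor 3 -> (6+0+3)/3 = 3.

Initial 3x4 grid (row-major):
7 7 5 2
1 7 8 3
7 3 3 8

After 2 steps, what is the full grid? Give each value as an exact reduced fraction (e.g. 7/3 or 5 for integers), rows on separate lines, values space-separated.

Answer: 17/3 111/20 77/15 169/36
581/120 137/25 533/100 369/80
85/18 581/120 611/120 185/36

Derivation:
After step 1:
  5 13/2 11/2 10/3
  11/2 26/5 26/5 21/4
  11/3 5 11/2 14/3
After step 2:
  17/3 111/20 77/15 169/36
  581/120 137/25 533/100 369/80
  85/18 581/120 611/120 185/36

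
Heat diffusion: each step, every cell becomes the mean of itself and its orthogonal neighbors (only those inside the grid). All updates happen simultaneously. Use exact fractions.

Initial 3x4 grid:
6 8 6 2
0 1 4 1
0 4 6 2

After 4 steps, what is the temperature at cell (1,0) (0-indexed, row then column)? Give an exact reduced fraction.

Step 1: cell (1,0) = 7/4
Step 2: cell (1,0) = 223/80
Step 3: cell (1,0) = 2873/960
Step 4: cell (1,0) = 183259/57600
Full grid after step 4:
  92899/25920 163853/43200 54019/14400 31027/8640
  183259/57600 16153/4800 5577/1600 64507/19200
  72599/25920 130603/43200 45869/14400 27767/8640

Answer: 183259/57600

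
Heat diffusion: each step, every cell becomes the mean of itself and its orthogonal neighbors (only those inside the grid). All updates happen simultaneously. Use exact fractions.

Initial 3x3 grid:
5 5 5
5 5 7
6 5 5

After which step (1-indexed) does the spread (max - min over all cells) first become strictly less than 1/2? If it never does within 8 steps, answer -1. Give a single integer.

Answer: 2

Derivation:
Step 1: max=17/3, min=5, spread=2/3
Step 2: max=667/120, min=61/12, spread=19/40
  -> spread < 1/2 first at step 2
Step 3: max=11839/2160, min=3743/720, spread=61/216
Step 4: max=702713/129600, min=225721/43200, spread=511/2592
Step 5: max=42028111/7776000, min=13650287/2592000, spread=4309/31104
Step 6: max=2510151017/466560000, min=821594089/155520000, spread=36295/373248
Step 7: max=150271258399/27993600000, min=49453392383/9331200000, spread=305773/4478976
Step 8: max=8997589692953/1679616000000, min=2972363741401/559872000000, spread=2575951/53747712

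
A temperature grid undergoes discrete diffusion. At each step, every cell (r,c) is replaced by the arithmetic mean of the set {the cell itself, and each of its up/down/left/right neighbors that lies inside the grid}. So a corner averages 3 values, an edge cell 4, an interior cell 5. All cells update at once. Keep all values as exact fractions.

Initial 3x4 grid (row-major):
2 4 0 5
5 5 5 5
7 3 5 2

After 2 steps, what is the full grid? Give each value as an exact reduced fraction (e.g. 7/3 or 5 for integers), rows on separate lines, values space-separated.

After step 1:
  11/3 11/4 7/2 10/3
  19/4 22/5 4 17/4
  5 5 15/4 4
After step 2:
  67/18 859/240 163/48 133/36
  1069/240 209/50 199/50 187/48
  59/12 363/80 67/16 4

Answer: 67/18 859/240 163/48 133/36
1069/240 209/50 199/50 187/48
59/12 363/80 67/16 4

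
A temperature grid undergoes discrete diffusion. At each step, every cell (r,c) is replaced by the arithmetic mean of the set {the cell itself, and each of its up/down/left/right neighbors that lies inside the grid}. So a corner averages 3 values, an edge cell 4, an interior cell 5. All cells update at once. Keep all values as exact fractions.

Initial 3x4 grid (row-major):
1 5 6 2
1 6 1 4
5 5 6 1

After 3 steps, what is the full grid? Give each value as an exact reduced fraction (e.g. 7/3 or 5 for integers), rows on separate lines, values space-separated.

Answer: 7241/2160 3439/900 1419/400 653/180
6001/1600 919/250 23581/6000 5893/1800
511/135 30037/7200 26317/7200 7771/2160

Derivation:
After step 1:
  7/3 9/2 7/2 4
  13/4 18/5 23/5 2
  11/3 11/2 13/4 11/3
After step 2:
  121/36 209/60 83/20 19/6
  257/80 429/100 339/100 107/30
  149/36 961/240 1021/240 107/36
After step 3:
  7241/2160 3439/900 1419/400 653/180
  6001/1600 919/250 23581/6000 5893/1800
  511/135 30037/7200 26317/7200 7771/2160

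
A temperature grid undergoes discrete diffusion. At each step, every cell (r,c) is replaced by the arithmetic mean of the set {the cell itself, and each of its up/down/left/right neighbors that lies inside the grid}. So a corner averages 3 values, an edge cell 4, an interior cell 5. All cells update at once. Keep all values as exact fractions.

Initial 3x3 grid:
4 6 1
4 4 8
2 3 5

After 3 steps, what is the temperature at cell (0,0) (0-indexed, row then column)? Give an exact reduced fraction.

Answer: 1817/432

Derivation:
Step 1: cell (0,0) = 14/3
Step 2: cell (0,0) = 143/36
Step 3: cell (0,0) = 1817/432
Full grid after step 3:
  1817/432 12271/2880 671/144
  5543/1440 1749/400 6433/1440
  139/36 5773/1440 245/54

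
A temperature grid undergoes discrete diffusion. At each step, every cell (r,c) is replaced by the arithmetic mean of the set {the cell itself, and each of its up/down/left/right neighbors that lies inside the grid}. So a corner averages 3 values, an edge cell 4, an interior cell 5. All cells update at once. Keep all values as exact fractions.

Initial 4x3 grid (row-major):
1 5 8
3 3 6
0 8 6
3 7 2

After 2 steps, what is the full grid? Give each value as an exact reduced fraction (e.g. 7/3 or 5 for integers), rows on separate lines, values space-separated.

Answer: 3 223/48 49/9
53/16 431/100 271/48
803/240 119/25 421/80
71/18 68/15 31/6

Derivation:
After step 1:
  3 17/4 19/3
  7/4 5 23/4
  7/2 24/5 11/2
  10/3 5 5
After step 2:
  3 223/48 49/9
  53/16 431/100 271/48
  803/240 119/25 421/80
  71/18 68/15 31/6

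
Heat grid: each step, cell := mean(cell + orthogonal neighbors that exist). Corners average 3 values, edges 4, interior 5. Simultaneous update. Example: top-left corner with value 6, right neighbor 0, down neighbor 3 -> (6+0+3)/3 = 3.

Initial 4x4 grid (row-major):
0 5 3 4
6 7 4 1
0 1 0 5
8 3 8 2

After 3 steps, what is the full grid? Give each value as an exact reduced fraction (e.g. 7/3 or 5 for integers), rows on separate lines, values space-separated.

After step 1:
  11/3 15/4 4 8/3
  13/4 23/5 3 7/2
  15/4 11/5 18/5 2
  11/3 5 13/4 5
After step 2:
  32/9 961/240 161/48 61/18
  229/60 84/25 187/50 67/24
  193/60 383/100 281/100 141/40
  149/36 847/240 337/80 41/12
After step 3:
  8191/2160 25693/7200 26077/7200 1373/432
  6277/1800 22501/6000 19267/6000 12101/3600
  6751/1800 4019/1200 7247/2000 3763/1200
  7837/2160 28279/7200 8381/2400 2677/720

Answer: 8191/2160 25693/7200 26077/7200 1373/432
6277/1800 22501/6000 19267/6000 12101/3600
6751/1800 4019/1200 7247/2000 3763/1200
7837/2160 28279/7200 8381/2400 2677/720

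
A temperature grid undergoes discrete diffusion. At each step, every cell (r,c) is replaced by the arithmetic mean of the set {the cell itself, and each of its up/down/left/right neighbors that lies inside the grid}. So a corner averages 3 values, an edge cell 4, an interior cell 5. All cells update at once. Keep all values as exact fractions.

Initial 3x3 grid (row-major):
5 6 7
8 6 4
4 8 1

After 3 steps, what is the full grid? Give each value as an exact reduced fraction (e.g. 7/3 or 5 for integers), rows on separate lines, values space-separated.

Answer: 13259/2160 6899/1200 6017/1080
9407/1600 2863/500 12373/2400
6317/1080 8507/1600 11009/2160

Derivation:
After step 1:
  19/3 6 17/3
  23/4 32/5 9/2
  20/3 19/4 13/3
After step 2:
  217/36 61/10 97/18
  503/80 137/25 209/40
  103/18 443/80 163/36
After step 3:
  13259/2160 6899/1200 6017/1080
  9407/1600 2863/500 12373/2400
  6317/1080 8507/1600 11009/2160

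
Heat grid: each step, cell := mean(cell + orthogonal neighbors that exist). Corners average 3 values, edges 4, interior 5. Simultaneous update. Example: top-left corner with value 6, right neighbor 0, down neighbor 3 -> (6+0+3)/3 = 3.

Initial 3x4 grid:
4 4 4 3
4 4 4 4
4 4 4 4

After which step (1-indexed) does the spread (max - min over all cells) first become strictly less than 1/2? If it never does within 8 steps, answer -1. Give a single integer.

Answer: 1

Derivation:
Step 1: max=4, min=11/3, spread=1/3
  -> spread < 1/2 first at step 1
Step 2: max=4, min=67/18, spread=5/18
Step 3: max=4, min=823/216, spread=41/216
Step 4: max=4, min=99463/25920, spread=4217/25920
Step 5: max=28721/7200, min=6011651/1555200, spread=38417/311040
Step 6: max=573403/144000, min=362047789/93312000, spread=1903471/18662400
Step 7: max=17164241/4320000, min=21793890911/5598720000, spread=18038617/223948800
Step 8: max=1542273241/388800000, min=1310424617149/335923200000, spread=883978523/13436928000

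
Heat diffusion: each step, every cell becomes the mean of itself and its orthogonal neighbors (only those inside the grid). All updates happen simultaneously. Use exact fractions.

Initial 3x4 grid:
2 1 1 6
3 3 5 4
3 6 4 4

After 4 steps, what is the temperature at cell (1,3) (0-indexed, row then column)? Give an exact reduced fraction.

Answer: 668249/172800

Derivation:
Step 1: cell (1,3) = 19/4
Step 2: cell (1,3) = 949/240
Step 3: cell (1,3) = 11731/2880
Step 4: cell (1,3) = 668249/172800
Full grid after step 4:
  4811/1728 4363/1440 72043/21600 95641/25920
  12077/3840 78751/24000 267553/72000 668249/172800
  5917/1728 10661/2880 56237/14400 35657/8640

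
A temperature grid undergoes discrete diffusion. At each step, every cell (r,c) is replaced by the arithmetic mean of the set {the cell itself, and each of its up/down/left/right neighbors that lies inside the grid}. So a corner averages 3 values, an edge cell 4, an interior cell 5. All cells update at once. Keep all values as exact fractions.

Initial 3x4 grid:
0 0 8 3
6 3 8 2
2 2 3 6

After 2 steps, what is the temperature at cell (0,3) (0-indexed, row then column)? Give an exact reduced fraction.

Answer: 83/18

Derivation:
Step 1: cell (0,3) = 13/3
Step 2: cell (0,3) = 83/18
Full grid after step 2:
  5/2 133/40 499/120 83/18
  713/240 83/25 457/100 351/80
  103/36 863/240 943/240 79/18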